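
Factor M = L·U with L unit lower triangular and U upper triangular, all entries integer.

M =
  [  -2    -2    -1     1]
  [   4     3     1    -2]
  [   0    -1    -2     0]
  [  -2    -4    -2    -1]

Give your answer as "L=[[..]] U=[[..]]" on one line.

L=[[1,0,0,0],[-2,1,0,0],[0,1,1,0],[1,2,-1,1]] U=[[-2,-2,-1,1],[0,-1,-1,0],[0,0,-1,0],[0,0,0,-2]]

  R1 -= -2·R0 → [0,-1,-1,0]
  R2 -= 0·R0 → [0,-1,-2,0]
  R3 -= 1·R0 → [0,-2,-1,-2]
  R2 -= 1·R1 → [0,0,-1,0]
  R3 -= 2·R1 → [0,0,1,-2]
  R3 -= -1·R2 → [0,0,0,-2]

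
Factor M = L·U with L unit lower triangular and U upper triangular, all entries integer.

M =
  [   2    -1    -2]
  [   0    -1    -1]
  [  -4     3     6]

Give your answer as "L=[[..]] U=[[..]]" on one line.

  r1 -= 0·r0 → [0,-1,-1]
  r2 -= -2·r0 → [0,1,2]
  r2 -= -1·r1 → [0,0,1]

L=[[1,0,0],[0,1,0],[-2,-1,1]] U=[[2,-1,-2],[0,-1,-1],[0,0,1]]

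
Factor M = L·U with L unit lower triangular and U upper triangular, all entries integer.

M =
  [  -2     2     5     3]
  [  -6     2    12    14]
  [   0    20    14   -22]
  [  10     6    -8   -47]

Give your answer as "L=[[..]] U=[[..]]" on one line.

  r1 -= 3·r0 → [0,-4,-3,5]
  r2 -= 0·r0 → [0,20,14,-22]
  r3 -= -5·r0 → [0,16,17,-32]
  r2 -= -5·r1 → [0,0,-1,3]
  r3 -= -4·r1 → [0,0,5,-12]
  r3 -= -5·r2 → [0,0,0,3]

L=[[1,0,0,0],[3,1,0,0],[0,-5,1,0],[-5,-4,-5,1]] U=[[-2,2,5,3],[0,-4,-3,5],[0,0,-1,3],[0,0,0,3]]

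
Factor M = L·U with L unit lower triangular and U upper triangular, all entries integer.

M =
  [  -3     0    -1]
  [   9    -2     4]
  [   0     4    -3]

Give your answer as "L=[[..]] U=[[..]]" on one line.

L=[[1,0,0],[-3,1,0],[0,-2,1]] U=[[-3,0,-1],[0,-2,1],[0,0,-1]]

  row1 -= -3·row0 → [0,-2,1]
  row2 -= 0·row0 → [0,4,-3]
  row2 -= -2·row1 → [0,0,-1]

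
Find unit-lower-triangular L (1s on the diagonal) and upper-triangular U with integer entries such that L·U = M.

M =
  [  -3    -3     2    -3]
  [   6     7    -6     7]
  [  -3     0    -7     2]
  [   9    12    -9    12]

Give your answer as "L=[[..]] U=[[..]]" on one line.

  r1 -= -2·r0 → [0,1,-2,1]
  r2 -= 1·r0 → [0,3,-9,5]
  r3 -= -3·r0 → [0,3,-3,3]
  r2 -= 3·r1 → [0,0,-3,2]
  r3 -= 3·r1 → [0,0,3,0]
  r3 -= -1·r2 → [0,0,0,2]

L=[[1,0,0,0],[-2,1,0,0],[1,3,1,0],[-3,3,-1,1]] U=[[-3,-3,2,-3],[0,1,-2,1],[0,0,-3,2],[0,0,0,2]]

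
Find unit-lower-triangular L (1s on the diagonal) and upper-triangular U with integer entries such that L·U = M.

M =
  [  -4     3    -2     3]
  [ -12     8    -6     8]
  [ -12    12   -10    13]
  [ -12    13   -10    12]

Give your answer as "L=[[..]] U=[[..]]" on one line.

L=[[1,0,0,0],[3,1,0,0],[3,-3,1,0],[3,-4,1,1]] U=[[-4,3,-2,3],[0,-1,0,-1],[0,0,-4,1],[0,0,0,-2]]

  row1 -= 3·row0 → [0,-1,0,-1]
  row2 -= 3·row0 → [0,3,-4,4]
  row3 -= 3·row0 → [0,4,-4,3]
  row2 -= -3·row1 → [0,0,-4,1]
  row3 -= -4·row1 → [0,0,-4,-1]
  row3 -= 1·row2 → [0,0,0,-2]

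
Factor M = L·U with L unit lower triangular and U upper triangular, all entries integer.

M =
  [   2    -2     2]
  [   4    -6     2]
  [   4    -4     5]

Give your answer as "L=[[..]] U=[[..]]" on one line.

  R1 -= 2·R0 → [0,-2,-2]
  R2 -= 2·R0 → [0,0,1]
  R2 -= 0·R1 → [0,0,1]

L=[[1,0,0],[2,1,0],[2,0,1]] U=[[2,-2,2],[0,-2,-2],[0,0,1]]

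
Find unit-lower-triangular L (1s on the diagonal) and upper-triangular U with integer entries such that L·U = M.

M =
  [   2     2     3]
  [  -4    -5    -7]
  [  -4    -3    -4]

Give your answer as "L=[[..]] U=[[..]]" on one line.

  r1 -= -2·r0 → [0,-1,-1]
  r2 -= -2·r0 → [0,1,2]
  r2 -= -1·r1 → [0,0,1]

L=[[1,0,0],[-2,1,0],[-2,-1,1]] U=[[2,2,3],[0,-1,-1],[0,0,1]]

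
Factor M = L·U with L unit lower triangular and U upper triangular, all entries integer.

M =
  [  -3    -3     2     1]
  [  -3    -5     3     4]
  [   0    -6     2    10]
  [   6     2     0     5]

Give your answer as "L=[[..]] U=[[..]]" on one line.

  row1 -= 1·row0 → [0,-2,1,3]
  row2 -= 0·row0 → [0,-6,2,10]
  row3 -= -2·row0 → [0,-4,4,7]
  row2 -= 3·row1 → [0,0,-1,1]
  row3 -= 2·row1 → [0,0,2,1]
  row3 -= -2·row2 → [0,0,0,3]

L=[[1,0,0,0],[1,1,0,0],[0,3,1,0],[-2,2,-2,1]] U=[[-3,-3,2,1],[0,-2,1,3],[0,0,-1,1],[0,0,0,3]]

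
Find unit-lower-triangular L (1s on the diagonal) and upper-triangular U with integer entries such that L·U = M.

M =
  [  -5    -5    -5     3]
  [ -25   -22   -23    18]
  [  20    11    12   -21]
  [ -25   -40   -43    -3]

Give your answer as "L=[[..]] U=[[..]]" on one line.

L=[[1,0,0,0],[5,1,0,0],[-4,-3,1,0],[5,-5,4,1]] U=[[-5,-5,-5,3],[0,3,2,3],[0,0,-2,0],[0,0,0,-3]]

  R1 -= 5·R0 → [0,3,2,3]
  R2 -= -4·R0 → [0,-9,-8,-9]
  R3 -= 5·R0 → [0,-15,-18,-18]
  R2 -= -3·R1 → [0,0,-2,0]
  R3 -= -5·R1 → [0,0,-8,-3]
  R3 -= 4·R2 → [0,0,0,-3]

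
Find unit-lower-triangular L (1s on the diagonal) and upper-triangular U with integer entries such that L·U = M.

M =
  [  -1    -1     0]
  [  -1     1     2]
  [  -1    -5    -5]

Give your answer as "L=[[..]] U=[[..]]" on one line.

  R1 -= 1·R0 → [0,2,2]
  R2 -= 1·R0 → [0,-4,-5]
  R2 -= -2·R1 → [0,0,-1]

L=[[1,0,0],[1,1,0],[1,-2,1]] U=[[-1,-1,0],[0,2,2],[0,0,-1]]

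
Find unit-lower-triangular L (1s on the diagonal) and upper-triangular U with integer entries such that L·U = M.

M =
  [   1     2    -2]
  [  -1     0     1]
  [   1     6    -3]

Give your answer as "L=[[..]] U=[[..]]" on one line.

L=[[1,0,0],[-1,1,0],[1,2,1]] U=[[1,2,-2],[0,2,-1],[0,0,1]]

  row1 -= -1·row0 → [0,2,-1]
  row2 -= 1·row0 → [0,4,-1]
  row2 -= 2·row1 → [0,0,1]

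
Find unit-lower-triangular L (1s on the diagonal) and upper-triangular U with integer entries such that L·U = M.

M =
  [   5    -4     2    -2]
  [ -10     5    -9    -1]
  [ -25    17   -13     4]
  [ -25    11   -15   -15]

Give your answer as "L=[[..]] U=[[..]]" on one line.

L=[[1,0,0,0],[-2,1,0,0],[-5,1,1,0],[-5,3,5,1]] U=[[5,-4,2,-2],[0,-3,-5,-5],[0,0,2,-1],[0,0,0,-5]]

  r1 -= -2·r0 → [0,-3,-5,-5]
  r2 -= -5·r0 → [0,-3,-3,-6]
  r3 -= -5·r0 → [0,-9,-5,-25]
  r2 -= 1·r1 → [0,0,2,-1]
  r3 -= 3·r1 → [0,0,10,-10]
  r3 -= 5·r2 → [0,0,0,-5]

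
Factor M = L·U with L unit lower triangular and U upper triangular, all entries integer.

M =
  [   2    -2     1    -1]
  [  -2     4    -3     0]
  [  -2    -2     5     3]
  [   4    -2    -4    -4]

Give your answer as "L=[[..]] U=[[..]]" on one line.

L=[[1,0,0,0],[-1,1,0,0],[-1,-2,1,0],[2,1,-2,1]] U=[[2,-2,1,-1],[0,2,-2,-1],[0,0,2,0],[0,0,0,-1]]

  R1 -= -1·R0 → [0,2,-2,-1]
  R2 -= -1·R0 → [0,-4,6,2]
  R3 -= 2·R0 → [0,2,-6,-2]
  R2 -= -2·R1 → [0,0,2,0]
  R3 -= 1·R1 → [0,0,-4,-1]
  R3 -= -2·R2 → [0,0,0,-1]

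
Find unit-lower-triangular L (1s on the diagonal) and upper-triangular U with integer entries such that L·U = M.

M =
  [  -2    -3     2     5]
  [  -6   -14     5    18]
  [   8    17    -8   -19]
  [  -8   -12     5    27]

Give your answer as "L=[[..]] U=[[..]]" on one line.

L=[[1,0,0,0],[3,1,0,0],[-4,-1,1,0],[4,0,3,1]] U=[[-2,-3,2,5],[0,-5,-1,3],[0,0,-1,4],[0,0,0,-5]]

  R1 -= 3·R0 → [0,-5,-1,3]
  R2 -= -4·R0 → [0,5,0,1]
  R3 -= 4·R0 → [0,0,-3,7]
  R2 -= -1·R1 → [0,0,-1,4]
  R3 -= 0·R1 → [0,0,-3,7]
  R3 -= 3·R2 → [0,0,0,-5]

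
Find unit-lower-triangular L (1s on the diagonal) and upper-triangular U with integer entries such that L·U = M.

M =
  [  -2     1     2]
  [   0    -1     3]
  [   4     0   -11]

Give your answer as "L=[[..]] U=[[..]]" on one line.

L=[[1,0,0],[0,1,0],[-2,-2,1]] U=[[-2,1,2],[0,-1,3],[0,0,-1]]

  r1 -= 0·r0 → [0,-1,3]
  r2 -= -2·r0 → [0,2,-7]
  r2 -= -2·r1 → [0,0,-1]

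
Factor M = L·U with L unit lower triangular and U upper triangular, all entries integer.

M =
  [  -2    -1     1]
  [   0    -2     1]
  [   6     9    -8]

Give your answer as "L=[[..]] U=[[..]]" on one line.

  row1 -= 0·row0 → [0,-2,1]
  row2 -= -3·row0 → [0,6,-5]
  row2 -= -3·row1 → [0,0,-2]

L=[[1,0,0],[0,1,0],[-3,-3,1]] U=[[-2,-1,1],[0,-2,1],[0,0,-2]]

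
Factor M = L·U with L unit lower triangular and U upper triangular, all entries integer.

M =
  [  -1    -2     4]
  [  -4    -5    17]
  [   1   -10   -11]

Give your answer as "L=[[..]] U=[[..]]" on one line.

  row1 -= 4·row0 → [0,3,1]
  row2 -= -1·row0 → [0,-12,-7]
  row2 -= -4·row1 → [0,0,-3]

L=[[1,0,0],[4,1,0],[-1,-4,1]] U=[[-1,-2,4],[0,3,1],[0,0,-3]]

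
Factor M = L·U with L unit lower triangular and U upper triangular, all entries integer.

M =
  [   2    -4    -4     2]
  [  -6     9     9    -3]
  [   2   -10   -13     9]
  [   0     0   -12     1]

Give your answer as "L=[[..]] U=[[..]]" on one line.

L=[[1,0,0,0],[-3,1,0,0],[1,2,1,0],[0,0,4,1]] U=[[2,-4,-4,2],[0,-3,-3,3],[0,0,-3,1],[0,0,0,-3]]

  row1 -= -3·row0 → [0,-3,-3,3]
  row2 -= 1·row0 → [0,-6,-9,7]
  row3 -= 0·row0 → [0,0,-12,1]
  row2 -= 2·row1 → [0,0,-3,1]
  row3 -= 0·row1 → [0,0,-12,1]
  row3 -= 4·row2 → [0,0,0,-3]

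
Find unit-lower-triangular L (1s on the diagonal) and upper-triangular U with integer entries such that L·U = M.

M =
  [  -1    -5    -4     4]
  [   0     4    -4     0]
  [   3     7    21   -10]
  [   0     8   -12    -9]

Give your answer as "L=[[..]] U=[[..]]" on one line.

L=[[1,0,0,0],[0,1,0,0],[-3,-2,1,0],[0,2,-4,1]] U=[[-1,-5,-4,4],[0,4,-4,0],[0,0,1,2],[0,0,0,-1]]

  row1 -= 0·row0 → [0,4,-4,0]
  row2 -= -3·row0 → [0,-8,9,2]
  row3 -= 0·row0 → [0,8,-12,-9]
  row2 -= -2·row1 → [0,0,1,2]
  row3 -= 2·row1 → [0,0,-4,-9]
  row3 -= -4·row2 → [0,0,0,-1]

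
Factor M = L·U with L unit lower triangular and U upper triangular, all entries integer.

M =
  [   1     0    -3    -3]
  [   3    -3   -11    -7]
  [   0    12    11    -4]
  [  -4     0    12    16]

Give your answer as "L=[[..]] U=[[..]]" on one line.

L=[[1,0,0,0],[3,1,0,0],[0,-4,1,0],[-4,0,0,1]] U=[[1,0,-3,-3],[0,-3,-2,2],[0,0,3,4],[0,0,0,4]]

  r1 -= 3·r0 → [0,-3,-2,2]
  r2 -= 0·r0 → [0,12,11,-4]
  r3 -= -4·r0 → [0,0,0,4]
  r2 -= -4·r1 → [0,0,3,4]
  r3 -= 0·r1 → [0,0,0,4]
  r3 -= 0·r2 → [0,0,0,4]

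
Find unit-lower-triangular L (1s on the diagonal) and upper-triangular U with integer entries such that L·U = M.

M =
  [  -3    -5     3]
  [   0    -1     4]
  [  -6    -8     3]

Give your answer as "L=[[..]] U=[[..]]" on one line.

L=[[1,0,0],[0,1,0],[2,-2,1]] U=[[-3,-5,3],[0,-1,4],[0,0,5]]

  R1 -= 0·R0 → [0,-1,4]
  R2 -= 2·R0 → [0,2,-3]
  R2 -= -2·R1 → [0,0,5]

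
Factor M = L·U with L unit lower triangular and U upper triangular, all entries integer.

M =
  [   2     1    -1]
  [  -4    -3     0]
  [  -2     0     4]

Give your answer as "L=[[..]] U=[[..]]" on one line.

  R1 -= -2·R0 → [0,-1,-2]
  R2 -= -1·R0 → [0,1,3]
  R2 -= -1·R1 → [0,0,1]

L=[[1,0,0],[-2,1,0],[-1,-1,1]] U=[[2,1,-1],[0,-1,-2],[0,0,1]]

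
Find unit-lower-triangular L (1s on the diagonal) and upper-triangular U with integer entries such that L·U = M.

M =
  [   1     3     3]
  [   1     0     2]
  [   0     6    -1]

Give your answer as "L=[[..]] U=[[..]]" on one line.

L=[[1,0,0],[1,1,0],[0,-2,1]] U=[[1,3,3],[0,-3,-1],[0,0,-3]]

  r1 -= 1·r0 → [0,-3,-1]
  r2 -= 0·r0 → [0,6,-1]
  r2 -= -2·r1 → [0,0,-3]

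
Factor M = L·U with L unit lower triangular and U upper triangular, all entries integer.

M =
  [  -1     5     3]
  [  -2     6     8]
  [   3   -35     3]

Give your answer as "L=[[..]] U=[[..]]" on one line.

L=[[1,0,0],[2,1,0],[-3,5,1]] U=[[-1,5,3],[0,-4,2],[0,0,2]]

  row1 -= 2·row0 → [0,-4,2]
  row2 -= -3·row0 → [0,-20,12]
  row2 -= 5·row1 → [0,0,2]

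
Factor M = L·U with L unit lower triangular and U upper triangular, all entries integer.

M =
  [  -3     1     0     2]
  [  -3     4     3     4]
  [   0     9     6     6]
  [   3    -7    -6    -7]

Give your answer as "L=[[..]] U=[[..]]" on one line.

  r1 -= 1·r0 → [0,3,3,2]
  r2 -= 0·r0 → [0,9,6,6]
  r3 -= -1·r0 → [0,-6,-6,-5]
  r2 -= 3·r1 → [0,0,-3,0]
  r3 -= -2·r1 → [0,0,0,-1]
  r3 -= 0·r2 → [0,0,0,-1]

L=[[1,0,0,0],[1,1,0,0],[0,3,1,0],[-1,-2,0,1]] U=[[-3,1,0,2],[0,3,3,2],[0,0,-3,0],[0,0,0,-1]]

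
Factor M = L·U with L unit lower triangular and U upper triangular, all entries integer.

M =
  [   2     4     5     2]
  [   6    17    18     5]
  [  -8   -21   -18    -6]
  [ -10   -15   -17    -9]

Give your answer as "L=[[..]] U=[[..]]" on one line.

L=[[1,0,0,0],[3,1,0,0],[-4,-1,1,0],[-5,1,1,1]] U=[[2,4,5,2],[0,5,3,-1],[0,0,5,1],[0,0,0,1]]

  R1 -= 3·R0 → [0,5,3,-1]
  R2 -= -4·R0 → [0,-5,2,2]
  R3 -= -5·R0 → [0,5,8,1]
  R2 -= -1·R1 → [0,0,5,1]
  R3 -= 1·R1 → [0,0,5,2]
  R3 -= 1·R2 → [0,0,0,1]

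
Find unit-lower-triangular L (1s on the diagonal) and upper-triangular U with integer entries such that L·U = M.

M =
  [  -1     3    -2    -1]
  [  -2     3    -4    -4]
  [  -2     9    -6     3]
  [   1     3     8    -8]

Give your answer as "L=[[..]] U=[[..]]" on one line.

L=[[1,0,0,0],[2,1,0,0],[2,-1,1,0],[-1,-2,-3,1]] U=[[-1,3,-2,-1],[0,-3,0,-2],[0,0,-2,3],[0,0,0,-4]]

  R1 -= 2·R0 → [0,-3,0,-2]
  R2 -= 2·R0 → [0,3,-2,5]
  R3 -= -1·R0 → [0,6,6,-9]
  R2 -= -1·R1 → [0,0,-2,3]
  R3 -= -2·R1 → [0,0,6,-13]
  R3 -= -3·R2 → [0,0,0,-4]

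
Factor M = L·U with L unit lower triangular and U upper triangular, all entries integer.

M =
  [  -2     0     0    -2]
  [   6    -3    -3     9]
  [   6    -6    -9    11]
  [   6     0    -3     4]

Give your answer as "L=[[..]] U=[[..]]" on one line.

L=[[1,0,0,0],[-3,1,0,0],[-3,2,1,0],[-3,0,1,1]] U=[[-2,0,0,-2],[0,-3,-3,3],[0,0,-3,-1],[0,0,0,-1]]

  r1 -= -3·r0 → [0,-3,-3,3]
  r2 -= -3·r0 → [0,-6,-9,5]
  r3 -= -3·r0 → [0,0,-3,-2]
  r2 -= 2·r1 → [0,0,-3,-1]
  r3 -= 0·r1 → [0,0,-3,-2]
  r3 -= 1·r2 → [0,0,0,-1]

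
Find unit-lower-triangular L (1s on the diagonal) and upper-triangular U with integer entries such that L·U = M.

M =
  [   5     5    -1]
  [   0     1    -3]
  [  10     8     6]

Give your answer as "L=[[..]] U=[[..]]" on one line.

  row1 -= 0·row0 → [0,1,-3]
  row2 -= 2·row0 → [0,-2,8]
  row2 -= -2·row1 → [0,0,2]

L=[[1,0,0],[0,1,0],[2,-2,1]] U=[[5,5,-1],[0,1,-3],[0,0,2]]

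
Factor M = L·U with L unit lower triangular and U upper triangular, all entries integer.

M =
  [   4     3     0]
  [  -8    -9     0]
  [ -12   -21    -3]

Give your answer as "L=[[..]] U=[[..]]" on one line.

L=[[1,0,0],[-2,1,0],[-3,4,1]] U=[[4,3,0],[0,-3,0],[0,0,-3]]

  row1 -= -2·row0 → [0,-3,0]
  row2 -= -3·row0 → [0,-12,-3]
  row2 -= 4·row1 → [0,0,-3]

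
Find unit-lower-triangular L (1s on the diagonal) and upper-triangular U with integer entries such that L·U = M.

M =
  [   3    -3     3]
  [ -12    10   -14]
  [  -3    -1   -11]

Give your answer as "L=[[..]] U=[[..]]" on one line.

  row1 -= -4·row0 → [0,-2,-2]
  row2 -= -1·row0 → [0,-4,-8]
  row2 -= 2·row1 → [0,0,-4]

L=[[1,0,0],[-4,1,0],[-1,2,1]] U=[[3,-3,3],[0,-2,-2],[0,0,-4]]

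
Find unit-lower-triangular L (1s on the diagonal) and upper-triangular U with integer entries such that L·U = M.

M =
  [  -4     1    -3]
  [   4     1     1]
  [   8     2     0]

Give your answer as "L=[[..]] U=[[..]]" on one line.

  row1 -= -1·row0 → [0,2,-2]
  row2 -= -2·row0 → [0,4,-6]
  row2 -= 2·row1 → [0,0,-2]

L=[[1,0,0],[-1,1,0],[-2,2,1]] U=[[-4,1,-3],[0,2,-2],[0,0,-2]]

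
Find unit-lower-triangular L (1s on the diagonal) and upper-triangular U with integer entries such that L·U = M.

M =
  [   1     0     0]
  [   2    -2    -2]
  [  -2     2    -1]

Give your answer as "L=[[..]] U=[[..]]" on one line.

L=[[1,0,0],[2,1,0],[-2,-1,1]] U=[[1,0,0],[0,-2,-2],[0,0,-3]]

  row1 -= 2·row0 → [0,-2,-2]
  row2 -= -2·row0 → [0,2,-1]
  row2 -= -1·row1 → [0,0,-3]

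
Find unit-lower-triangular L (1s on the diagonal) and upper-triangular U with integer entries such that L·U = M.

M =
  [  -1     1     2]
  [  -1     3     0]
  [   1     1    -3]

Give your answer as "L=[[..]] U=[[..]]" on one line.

  row1 -= 1·row0 → [0,2,-2]
  row2 -= -1·row0 → [0,2,-1]
  row2 -= 1·row1 → [0,0,1]

L=[[1,0,0],[1,1,0],[-1,1,1]] U=[[-1,1,2],[0,2,-2],[0,0,1]]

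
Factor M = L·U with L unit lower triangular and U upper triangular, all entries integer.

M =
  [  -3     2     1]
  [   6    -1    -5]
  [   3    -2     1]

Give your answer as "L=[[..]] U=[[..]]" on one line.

L=[[1,0,0],[-2,1,0],[-1,0,1]] U=[[-3,2,1],[0,3,-3],[0,0,2]]

  R1 -= -2·R0 → [0,3,-3]
  R2 -= -1·R0 → [0,0,2]
  R2 -= 0·R1 → [0,0,2]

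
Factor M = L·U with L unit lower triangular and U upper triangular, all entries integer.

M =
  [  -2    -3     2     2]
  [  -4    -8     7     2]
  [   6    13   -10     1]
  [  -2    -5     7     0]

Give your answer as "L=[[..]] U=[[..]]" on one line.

L=[[1,0,0,0],[2,1,0,0],[-3,-2,1,0],[1,1,1,1]] U=[[-2,-3,2,2],[0,-2,3,-2],[0,0,2,3],[0,0,0,-3]]

  row1 -= 2·row0 → [0,-2,3,-2]
  row2 -= -3·row0 → [0,4,-4,7]
  row3 -= 1·row0 → [0,-2,5,-2]
  row2 -= -2·row1 → [0,0,2,3]
  row3 -= 1·row1 → [0,0,2,0]
  row3 -= 1·row2 → [0,0,0,-3]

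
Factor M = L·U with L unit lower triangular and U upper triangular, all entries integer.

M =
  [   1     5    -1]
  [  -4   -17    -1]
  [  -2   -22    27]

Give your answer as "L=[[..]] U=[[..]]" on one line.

  row1 -= -4·row0 → [0,3,-5]
  row2 -= -2·row0 → [0,-12,25]
  row2 -= -4·row1 → [0,0,5]

L=[[1,0,0],[-4,1,0],[-2,-4,1]] U=[[1,5,-1],[0,3,-5],[0,0,5]]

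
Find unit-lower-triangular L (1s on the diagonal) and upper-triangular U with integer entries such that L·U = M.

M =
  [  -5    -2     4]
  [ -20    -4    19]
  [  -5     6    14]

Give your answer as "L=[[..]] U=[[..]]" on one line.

  R1 -= 4·R0 → [0,4,3]
  R2 -= 1·R0 → [0,8,10]
  R2 -= 2·R1 → [0,0,4]

L=[[1,0,0],[4,1,0],[1,2,1]] U=[[-5,-2,4],[0,4,3],[0,0,4]]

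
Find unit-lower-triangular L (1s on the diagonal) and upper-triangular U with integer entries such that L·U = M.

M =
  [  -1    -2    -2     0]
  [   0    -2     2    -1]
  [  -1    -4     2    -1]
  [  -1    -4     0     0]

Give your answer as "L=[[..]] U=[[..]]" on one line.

L=[[1,0,0,0],[0,1,0,0],[1,1,1,0],[1,1,0,1]] U=[[-1,-2,-2,0],[0,-2,2,-1],[0,0,2,0],[0,0,0,1]]

  r1 -= 0·r0 → [0,-2,2,-1]
  r2 -= 1·r0 → [0,-2,4,-1]
  r3 -= 1·r0 → [0,-2,2,0]
  r2 -= 1·r1 → [0,0,2,0]
  r3 -= 1·r1 → [0,0,0,1]
  r3 -= 0·r2 → [0,0,0,1]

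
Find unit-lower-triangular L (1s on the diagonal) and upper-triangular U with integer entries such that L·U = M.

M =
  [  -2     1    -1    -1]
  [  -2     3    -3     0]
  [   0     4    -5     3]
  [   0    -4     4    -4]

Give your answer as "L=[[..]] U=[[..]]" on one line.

L=[[1,0,0,0],[1,1,0,0],[0,2,1,0],[0,-2,0,1]] U=[[-2,1,-1,-1],[0,2,-2,1],[0,0,-1,1],[0,0,0,-2]]

  R1 -= 1·R0 → [0,2,-2,1]
  R2 -= 0·R0 → [0,4,-5,3]
  R3 -= 0·R0 → [0,-4,4,-4]
  R2 -= 2·R1 → [0,0,-1,1]
  R3 -= -2·R1 → [0,0,0,-2]
  R3 -= 0·R2 → [0,0,0,-2]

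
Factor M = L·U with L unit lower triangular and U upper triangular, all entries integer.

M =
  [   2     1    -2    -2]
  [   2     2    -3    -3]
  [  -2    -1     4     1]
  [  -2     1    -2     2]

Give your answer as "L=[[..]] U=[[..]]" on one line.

  r1 -= 1·r0 → [0,1,-1,-1]
  r2 -= -1·r0 → [0,0,2,-1]
  r3 -= -1·r0 → [0,2,-4,0]
  r2 -= 0·r1 → [0,0,2,-1]
  r3 -= 2·r1 → [0,0,-2,2]
  r3 -= -1·r2 → [0,0,0,1]

L=[[1,0,0,0],[1,1,0,0],[-1,0,1,0],[-1,2,-1,1]] U=[[2,1,-2,-2],[0,1,-1,-1],[0,0,2,-1],[0,0,0,1]]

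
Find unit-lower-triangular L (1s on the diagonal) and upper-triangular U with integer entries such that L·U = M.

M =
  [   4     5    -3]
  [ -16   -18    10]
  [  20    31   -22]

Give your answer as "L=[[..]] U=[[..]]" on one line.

L=[[1,0,0],[-4,1,0],[5,3,1]] U=[[4,5,-3],[0,2,-2],[0,0,-1]]

  R1 -= -4·R0 → [0,2,-2]
  R2 -= 5·R0 → [0,6,-7]
  R2 -= 3·R1 → [0,0,-1]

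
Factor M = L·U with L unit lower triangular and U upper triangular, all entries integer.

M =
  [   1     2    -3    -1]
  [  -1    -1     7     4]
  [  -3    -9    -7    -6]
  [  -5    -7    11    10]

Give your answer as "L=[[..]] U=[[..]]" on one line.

L=[[1,0,0,0],[-1,1,0,0],[-3,-3,1,0],[-5,3,4,1]] U=[[1,2,-3,-1],[0,1,4,3],[0,0,-4,0],[0,0,0,-4]]

  r1 -= -1·r0 → [0,1,4,3]
  r2 -= -3·r0 → [0,-3,-16,-9]
  r3 -= -5·r0 → [0,3,-4,5]
  r2 -= -3·r1 → [0,0,-4,0]
  r3 -= 3·r1 → [0,0,-16,-4]
  r3 -= 4·r2 → [0,0,0,-4]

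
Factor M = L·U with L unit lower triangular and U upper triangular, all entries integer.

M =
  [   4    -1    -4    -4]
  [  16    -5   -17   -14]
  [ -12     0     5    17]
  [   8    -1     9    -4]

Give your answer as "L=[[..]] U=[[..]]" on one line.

L=[[1,0,0,0],[4,1,0,0],[-3,3,1,0],[2,-1,-4,1]] U=[[4,-1,-4,-4],[0,-1,-1,2],[0,0,-4,-1],[0,0,0,2]]

  r1 -= 4·r0 → [0,-1,-1,2]
  r2 -= -3·r0 → [0,-3,-7,5]
  r3 -= 2·r0 → [0,1,17,4]
  r2 -= 3·r1 → [0,0,-4,-1]
  r3 -= -1·r1 → [0,0,16,6]
  r3 -= -4·r2 → [0,0,0,2]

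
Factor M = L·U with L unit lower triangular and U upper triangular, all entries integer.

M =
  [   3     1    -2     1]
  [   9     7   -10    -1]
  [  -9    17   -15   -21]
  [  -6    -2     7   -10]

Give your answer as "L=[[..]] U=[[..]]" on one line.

  row1 -= 3·row0 → [0,4,-4,-4]
  row2 -= -3·row0 → [0,20,-21,-18]
  row3 -= -2·row0 → [0,0,3,-8]
  row2 -= 5·row1 → [0,0,-1,2]
  row3 -= 0·row1 → [0,0,3,-8]
  row3 -= -3·row2 → [0,0,0,-2]

L=[[1,0,0,0],[3,1,0,0],[-3,5,1,0],[-2,0,-3,1]] U=[[3,1,-2,1],[0,4,-4,-4],[0,0,-1,2],[0,0,0,-2]]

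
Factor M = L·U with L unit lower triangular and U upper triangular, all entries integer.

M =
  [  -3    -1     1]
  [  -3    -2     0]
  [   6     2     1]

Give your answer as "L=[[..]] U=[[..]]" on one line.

  row1 -= 1·row0 → [0,-1,-1]
  row2 -= -2·row0 → [0,0,3]
  row2 -= 0·row1 → [0,0,3]

L=[[1,0,0],[1,1,0],[-2,0,1]] U=[[-3,-1,1],[0,-1,-1],[0,0,3]]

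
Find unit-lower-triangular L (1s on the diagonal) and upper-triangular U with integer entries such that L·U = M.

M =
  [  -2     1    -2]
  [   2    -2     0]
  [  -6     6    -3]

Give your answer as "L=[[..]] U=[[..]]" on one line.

L=[[1,0,0],[-1,1,0],[3,-3,1]] U=[[-2,1,-2],[0,-1,-2],[0,0,-3]]

  R1 -= -1·R0 → [0,-1,-2]
  R2 -= 3·R0 → [0,3,3]
  R2 -= -3·R1 → [0,0,-3]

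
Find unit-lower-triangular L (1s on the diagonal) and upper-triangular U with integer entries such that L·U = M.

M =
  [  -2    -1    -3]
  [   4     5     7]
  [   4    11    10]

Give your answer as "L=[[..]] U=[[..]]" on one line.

L=[[1,0,0],[-2,1,0],[-2,3,1]] U=[[-2,-1,-3],[0,3,1],[0,0,1]]

  r1 -= -2·r0 → [0,3,1]
  r2 -= -2·r0 → [0,9,4]
  r2 -= 3·r1 → [0,0,1]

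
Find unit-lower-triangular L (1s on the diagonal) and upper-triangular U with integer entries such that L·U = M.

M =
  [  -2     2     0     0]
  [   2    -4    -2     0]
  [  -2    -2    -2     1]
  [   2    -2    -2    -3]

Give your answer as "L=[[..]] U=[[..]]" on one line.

  row1 -= -1·row0 → [0,-2,-2,0]
  row2 -= 1·row0 → [0,-4,-2,1]
  row3 -= -1·row0 → [0,0,-2,-3]
  row2 -= 2·row1 → [0,0,2,1]
  row3 -= 0·row1 → [0,0,-2,-3]
  row3 -= -1·row2 → [0,0,0,-2]

L=[[1,0,0,0],[-1,1,0,0],[1,2,1,0],[-1,0,-1,1]] U=[[-2,2,0,0],[0,-2,-2,0],[0,0,2,1],[0,0,0,-2]]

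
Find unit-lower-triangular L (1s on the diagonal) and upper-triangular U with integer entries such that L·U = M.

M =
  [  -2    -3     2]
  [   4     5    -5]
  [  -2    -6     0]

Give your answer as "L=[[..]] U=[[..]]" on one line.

  R1 -= -2·R0 → [0,-1,-1]
  R2 -= 1·R0 → [0,-3,-2]
  R2 -= 3·R1 → [0,0,1]

L=[[1,0,0],[-2,1,0],[1,3,1]] U=[[-2,-3,2],[0,-1,-1],[0,0,1]]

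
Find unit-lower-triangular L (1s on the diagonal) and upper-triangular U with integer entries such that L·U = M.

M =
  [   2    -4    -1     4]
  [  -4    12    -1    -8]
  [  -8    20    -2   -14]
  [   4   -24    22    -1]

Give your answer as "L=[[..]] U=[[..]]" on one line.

L=[[1,0,0,0],[-2,1,0,0],[-4,1,1,0],[2,-4,-4,1]] U=[[2,-4,-1,4],[0,4,-3,0],[0,0,-3,2],[0,0,0,-1]]

  row1 -= -2·row0 → [0,4,-3,0]
  row2 -= -4·row0 → [0,4,-6,2]
  row3 -= 2·row0 → [0,-16,24,-9]
  row2 -= 1·row1 → [0,0,-3,2]
  row3 -= -4·row1 → [0,0,12,-9]
  row3 -= -4·row2 → [0,0,0,-1]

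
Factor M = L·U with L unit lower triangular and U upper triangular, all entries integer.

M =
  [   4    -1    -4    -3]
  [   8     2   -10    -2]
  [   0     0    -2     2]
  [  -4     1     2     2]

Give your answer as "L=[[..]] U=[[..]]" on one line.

L=[[1,0,0,0],[2,1,0,0],[0,0,1,0],[-1,0,1,1]] U=[[4,-1,-4,-3],[0,4,-2,4],[0,0,-2,2],[0,0,0,-3]]

  r1 -= 2·r0 → [0,4,-2,4]
  r2 -= 0·r0 → [0,0,-2,2]
  r3 -= -1·r0 → [0,0,-2,-1]
  r2 -= 0·r1 → [0,0,-2,2]
  r3 -= 0·r1 → [0,0,-2,-1]
  r3 -= 1·r2 → [0,0,0,-3]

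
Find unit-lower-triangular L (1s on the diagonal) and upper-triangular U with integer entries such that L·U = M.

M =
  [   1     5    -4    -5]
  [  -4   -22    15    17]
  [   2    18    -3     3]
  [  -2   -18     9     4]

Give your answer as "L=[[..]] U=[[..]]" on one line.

L=[[1,0,0,0],[-4,1,0,0],[2,-4,1,0],[-2,4,5,1]] U=[[1,5,-4,-5],[0,-2,-1,-3],[0,0,1,1],[0,0,0,1]]

  row1 -= -4·row0 → [0,-2,-1,-3]
  row2 -= 2·row0 → [0,8,5,13]
  row3 -= -2·row0 → [0,-8,1,-6]
  row2 -= -4·row1 → [0,0,1,1]
  row3 -= 4·row1 → [0,0,5,6]
  row3 -= 5·row2 → [0,0,0,1]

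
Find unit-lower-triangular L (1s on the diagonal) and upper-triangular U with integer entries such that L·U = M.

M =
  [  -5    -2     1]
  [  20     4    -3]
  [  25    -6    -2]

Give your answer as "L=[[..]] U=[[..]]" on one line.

L=[[1,0,0],[-4,1,0],[-5,4,1]] U=[[-5,-2,1],[0,-4,1],[0,0,-1]]

  row1 -= -4·row0 → [0,-4,1]
  row2 -= -5·row0 → [0,-16,3]
  row2 -= 4·row1 → [0,0,-1]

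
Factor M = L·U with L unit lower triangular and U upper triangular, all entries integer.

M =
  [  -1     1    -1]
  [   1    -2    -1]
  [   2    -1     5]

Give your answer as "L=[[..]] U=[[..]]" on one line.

  row1 -= -1·row0 → [0,-1,-2]
  row2 -= -2·row0 → [0,1,3]
  row2 -= -1·row1 → [0,0,1]

L=[[1,0,0],[-1,1,0],[-2,-1,1]] U=[[-1,1,-1],[0,-1,-2],[0,0,1]]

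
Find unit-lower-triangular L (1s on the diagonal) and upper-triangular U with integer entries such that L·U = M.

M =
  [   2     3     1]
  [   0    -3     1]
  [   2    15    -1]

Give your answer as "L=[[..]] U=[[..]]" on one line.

L=[[1,0,0],[0,1,0],[1,-4,1]] U=[[2,3,1],[0,-3,1],[0,0,2]]

  r1 -= 0·r0 → [0,-3,1]
  r2 -= 1·r0 → [0,12,-2]
  r2 -= -4·r1 → [0,0,2]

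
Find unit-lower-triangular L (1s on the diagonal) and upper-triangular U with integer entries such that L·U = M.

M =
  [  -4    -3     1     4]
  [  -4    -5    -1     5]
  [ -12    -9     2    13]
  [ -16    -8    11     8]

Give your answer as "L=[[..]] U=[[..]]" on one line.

  r1 -= 1·r0 → [0,-2,-2,1]
  r2 -= 3·r0 → [0,0,-1,1]
  r3 -= 4·r0 → [0,4,7,-8]
  r2 -= 0·r1 → [0,0,-1,1]
  r3 -= -2·r1 → [0,0,3,-6]
  r3 -= -3·r2 → [0,0,0,-3]

L=[[1,0,0,0],[1,1,0,0],[3,0,1,0],[4,-2,-3,1]] U=[[-4,-3,1,4],[0,-2,-2,1],[0,0,-1,1],[0,0,0,-3]]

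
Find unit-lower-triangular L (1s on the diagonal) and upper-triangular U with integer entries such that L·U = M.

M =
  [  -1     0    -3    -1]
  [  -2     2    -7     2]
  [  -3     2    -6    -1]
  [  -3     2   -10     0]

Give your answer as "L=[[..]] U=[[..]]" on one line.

  row1 -= 2·row0 → [0,2,-1,4]
  row2 -= 3·row0 → [0,2,3,2]
  row3 -= 3·row0 → [0,2,-1,3]
  row2 -= 1·row1 → [0,0,4,-2]
  row3 -= 1·row1 → [0,0,0,-1]
  row3 -= 0·row2 → [0,0,0,-1]

L=[[1,0,0,0],[2,1,0,0],[3,1,1,0],[3,1,0,1]] U=[[-1,0,-3,-1],[0,2,-1,4],[0,0,4,-2],[0,0,0,-1]]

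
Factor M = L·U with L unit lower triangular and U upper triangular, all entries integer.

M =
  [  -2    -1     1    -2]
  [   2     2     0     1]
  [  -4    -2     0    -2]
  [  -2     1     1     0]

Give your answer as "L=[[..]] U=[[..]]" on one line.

  r1 -= -1·r0 → [0,1,1,-1]
  r2 -= 2·r0 → [0,0,-2,2]
  r3 -= 1·r0 → [0,2,0,2]
  r2 -= 0·r1 → [0,0,-2,2]
  r3 -= 2·r1 → [0,0,-2,4]
  r3 -= 1·r2 → [0,0,0,2]

L=[[1,0,0,0],[-1,1,0,0],[2,0,1,0],[1,2,1,1]] U=[[-2,-1,1,-2],[0,1,1,-1],[0,0,-2,2],[0,0,0,2]]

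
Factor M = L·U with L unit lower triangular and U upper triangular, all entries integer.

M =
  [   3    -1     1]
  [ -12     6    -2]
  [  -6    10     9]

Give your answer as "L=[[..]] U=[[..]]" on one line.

  row1 -= -4·row0 → [0,2,2]
  row2 -= -2·row0 → [0,8,11]
  row2 -= 4·row1 → [0,0,3]

L=[[1,0,0],[-4,1,0],[-2,4,1]] U=[[3,-1,1],[0,2,2],[0,0,3]]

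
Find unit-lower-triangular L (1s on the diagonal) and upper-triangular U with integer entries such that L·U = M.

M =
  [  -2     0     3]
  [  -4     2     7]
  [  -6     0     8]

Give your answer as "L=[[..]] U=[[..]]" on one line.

L=[[1,0,0],[2,1,0],[3,0,1]] U=[[-2,0,3],[0,2,1],[0,0,-1]]

  r1 -= 2·r0 → [0,2,1]
  r2 -= 3·r0 → [0,0,-1]
  r2 -= 0·r1 → [0,0,-1]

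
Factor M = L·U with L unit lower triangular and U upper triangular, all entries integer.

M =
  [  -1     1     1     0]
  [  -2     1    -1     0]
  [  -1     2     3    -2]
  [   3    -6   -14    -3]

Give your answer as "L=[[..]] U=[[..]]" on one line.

  row1 -= 2·row0 → [0,-1,-3,0]
  row2 -= 1·row0 → [0,1,2,-2]
  row3 -= -3·row0 → [0,-3,-11,-3]
  row2 -= -1·row1 → [0,0,-1,-2]
  row3 -= 3·row1 → [0,0,-2,-3]
  row3 -= 2·row2 → [0,0,0,1]

L=[[1,0,0,0],[2,1,0,0],[1,-1,1,0],[-3,3,2,1]] U=[[-1,1,1,0],[0,-1,-3,0],[0,0,-1,-2],[0,0,0,1]]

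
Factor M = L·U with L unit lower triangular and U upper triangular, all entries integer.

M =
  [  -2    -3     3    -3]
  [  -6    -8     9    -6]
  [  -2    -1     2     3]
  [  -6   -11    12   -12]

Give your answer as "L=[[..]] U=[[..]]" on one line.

L=[[1,0,0,0],[3,1,0,0],[1,2,1,0],[3,-2,-3,1]] U=[[-2,-3,3,-3],[0,1,0,3],[0,0,-1,0],[0,0,0,3]]

  row1 -= 3·row0 → [0,1,0,3]
  row2 -= 1·row0 → [0,2,-1,6]
  row3 -= 3·row0 → [0,-2,3,-3]
  row2 -= 2·row1 → [0,0,-1,0]
  row3 -= -2·row1 → [0,0,3,3]
  row3 -= -3·row2 → [0,0,0,3]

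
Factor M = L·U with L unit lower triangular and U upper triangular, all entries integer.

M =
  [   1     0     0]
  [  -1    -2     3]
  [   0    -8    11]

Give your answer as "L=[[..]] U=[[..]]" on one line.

  row1 -= -1·row0 → [0,-2,3]
  row2 -= 0·row0 → [0,-8,11]
  row2 -= 4·row1 → [0,0,-1]

L=[[1,0,0],[-1,1,0],[0,4,1]] U=[[1,0,0],[0,-2,3],[0,0,-1]]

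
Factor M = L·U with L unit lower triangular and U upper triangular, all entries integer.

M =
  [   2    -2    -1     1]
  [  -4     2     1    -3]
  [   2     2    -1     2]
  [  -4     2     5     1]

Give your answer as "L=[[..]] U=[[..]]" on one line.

L=[[1,0,0,0],[-2,1,0,0],[1,-2,1,0],[-2,1,-2,1]] U=[[2,-2,-1,1],[0,-2,-1,-1],[0,0,-2,-1],[0,0,0,2]]

  row1 -= -2·row0 → [0,-2,-1,-1]
  row2 -= 1·row0 → [0,4,0,1]
  row3 -= -2·row0 → [0,-2,3,3]
  row2 -= -2·row1 → [0,0,-2,-1]
  row3 -= 1·row1 → [0,0,4,4]
  row3 -= -2·row2 → [0,0,0,2]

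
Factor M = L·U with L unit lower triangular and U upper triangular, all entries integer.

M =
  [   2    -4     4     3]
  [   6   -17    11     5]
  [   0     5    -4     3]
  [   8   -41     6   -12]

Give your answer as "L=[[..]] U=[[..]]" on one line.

  r1 -= 3·r0 → [0,-5,-1,-4]
  r2 -= 0·r0 → [0,5,-4,3]
  r3 -= 4·r0 → [0,-25,-10,-24]
  r2 -= -1·r1 → [0,0,-5,-1]
  r3 -= 5·r1 → [0,0,-5,-4]
  r3 -= 1·r2 → [0,0,0,-3]

L=[[1,0,0,0],[3,1,0,0],[0,-1,1,0],[4,5,1,1]] U=[[2,-4,4,3],[0,-5,-1,-4],[0,0,-5,-1],[0,0,0,-3]]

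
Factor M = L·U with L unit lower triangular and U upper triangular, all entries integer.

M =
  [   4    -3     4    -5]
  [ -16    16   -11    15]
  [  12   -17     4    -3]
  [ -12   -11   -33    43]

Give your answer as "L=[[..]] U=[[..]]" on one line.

L=[[1,0,0,0],[-4,1,0,0],[3,-2,1,0],[-3,-5,2,1]] U=[[4,-3,4,-5],[0,4,5,-5],[0,0,2,2],[0,0,0,-1]]

  r1 -= -4·r0 → [0,4,5,-5]
  r2 -= 3·r0 → [0,-8,-8,12]
  r3 -= -3·r0 → [0,-20,-21,28]
  r2 -= -2·r1 → [0,0,2,2]
  r3 -= -5·r1 → [0,0,4,3]
  r3 -= 2·r2 → [0,0,0,-1]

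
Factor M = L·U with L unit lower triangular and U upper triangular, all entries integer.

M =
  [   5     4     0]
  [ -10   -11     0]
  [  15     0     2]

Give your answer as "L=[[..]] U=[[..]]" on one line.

L=[[1,0,0],[-2,1,0],[3,4,1]] U=[[5,4,0],[0,-3,0],[0,0,2]]

  R1 -= -2·R0 → [0,-3,0]
  R2 -= 3·R0 → [0,-12,2]
  R2 -= 4·R1 → [0,0,2]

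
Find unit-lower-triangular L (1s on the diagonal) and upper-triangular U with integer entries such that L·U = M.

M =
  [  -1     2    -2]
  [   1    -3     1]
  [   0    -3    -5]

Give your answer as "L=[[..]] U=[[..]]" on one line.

  R1 -= -1·R0 → [0,-1,-1]
  R2 -= 0·R0 → [0,-3,-5]
  R2 -= 3·R1 → [0,0,-2]

L=[[1,0,0],[-1,1,0],[0,3,1]] U=[[-1,2,-2],[0,-1,-1],[0,0,-2]]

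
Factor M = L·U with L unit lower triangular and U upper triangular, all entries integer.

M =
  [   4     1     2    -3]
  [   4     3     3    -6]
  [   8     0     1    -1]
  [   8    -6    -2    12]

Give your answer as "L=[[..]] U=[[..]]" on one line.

  row1 -= 1·row0 → [0,2,1,-3]
  row2 -= 2·row0 → [0,-2,-3,5]
  row3 -= 2·row0 → [0,-8,-6,18]
  row2 -= -1·row1 → [0,0,-2,2]
  row3 -= -4·row1 → [0,0,-2,6]
  row3 -= 1·row2 → [0,0,0,4]

L=[[1,0,0,0],[1,1,0,0],[2,-1,1,0],[2,-4,1,1]] U=[[4,1,2,-3],[0,2,1,-3],[0,0,-2,2],[0,0,0,4]]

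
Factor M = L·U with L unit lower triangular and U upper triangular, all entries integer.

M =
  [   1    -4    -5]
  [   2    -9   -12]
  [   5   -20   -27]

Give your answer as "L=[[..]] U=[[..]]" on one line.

  R1 -= 2·R0 → [0,-1,-2]
  R2 -= 5·R0 → [0,0,-2]
  R2 -= 0·R1 → [0,0,-2]

L=[[1,0,0],[2,1,0],[5,0,1]] U=[[1,-4,-5],[0,-1,-2],[0,0,-2]]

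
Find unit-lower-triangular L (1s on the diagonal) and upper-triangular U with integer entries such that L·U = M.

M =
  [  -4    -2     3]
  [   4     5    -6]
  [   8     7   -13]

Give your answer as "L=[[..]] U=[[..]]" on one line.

L=[[1,0,0],[-1,1,0],[-2,1,1]] U=[[-4,-2,3],[0,3,-3],[0,0,-4]]

  r1 -= -1·r0 → [0,3,-3]
  r2 -= -2·r0 → [0,3,-7]
  r2 -= 1·r1 → [0,0,-4]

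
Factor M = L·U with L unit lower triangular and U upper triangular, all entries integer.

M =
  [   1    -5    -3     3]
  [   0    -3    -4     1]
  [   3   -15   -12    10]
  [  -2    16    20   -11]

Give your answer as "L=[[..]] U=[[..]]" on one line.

L=[[1,0,0,0],[0,1,0,0],[3,0,1,0],[-2,-2,-2,1]] U=[[1,-5,-3,3],[0,-3,-4,1],[0,0,-3,1],[0,0,0,-1]]

  R1 -= 0·R0 → [0,-3,-4,1]
  R2 -= 3·R0 → [0,0,-3,1]
  R3 -= -2·R0 → [0,6,14,-5]
  R2 -= 0·R1 → [0,0,-3,1]
  R3 -= -2·R1 → [0,0,6,-3]
  R3 -= -2·R2 → [0,0,0,-1]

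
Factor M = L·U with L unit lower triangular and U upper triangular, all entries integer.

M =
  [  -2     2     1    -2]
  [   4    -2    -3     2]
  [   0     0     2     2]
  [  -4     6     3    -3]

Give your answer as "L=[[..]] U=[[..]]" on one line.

L=[[1,0,0,0],[-2,1,0,0],[0,0,1,0],[2,1,1,1]] U=[[-2,2,1,-2],[0,2,-1,-2],[0,0,2,2],[0,0,0,1]]

  row1 -= -2·row0 → [0,2,-1,-2]
  row2 -= 0·row0 → [0,0,2,2]
  row3 -= 2·row0 → [0,2,1,1]
  row2 -= 0·row1 → [0,0,2,2]
  row3 -= 1·row1 → [0,0,2,3]
  row3 -= 1·row2 → [0,0,0,1]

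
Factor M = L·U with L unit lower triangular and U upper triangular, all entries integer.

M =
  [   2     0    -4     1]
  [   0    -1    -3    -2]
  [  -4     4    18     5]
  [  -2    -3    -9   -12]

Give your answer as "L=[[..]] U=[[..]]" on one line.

  r1 -= 0·r0 → [0,-1,-3,-2]
  r2 -= -2·r0 → [0,4,10,7]
  r3 -= -1·r0 → [0,-3,-13,-11]
  r2 -= -4·r1 → [0,0,-2,-1]
  r3 -= 3·r1 → [0,0,-4,-5]
  r3 -= 2·r2 → [0,0,0,-3]

L=[[1,0,0,0],[0,1,0,0],[-2,-4,1,0],[-1,3,2,1]] U=[[2,0,-4,1],[0,-1,-3,-2],[0,0,-2,-1],[0,0,0,-3]]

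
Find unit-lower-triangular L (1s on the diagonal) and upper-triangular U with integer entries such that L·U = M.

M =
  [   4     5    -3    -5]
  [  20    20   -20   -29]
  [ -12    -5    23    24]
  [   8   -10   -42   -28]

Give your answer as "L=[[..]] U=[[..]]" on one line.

L=[[1,0,0,0],[5,1,0,0],[-3,-2,1,0],[2,4,-4,1]] U=[[4,5,-3,-5],[0,-5,-5,-4],[0,0,4,1],[0,0,0,2]]

  R1 -= 5·R0 → [0,-5,-5,-4]
  R2 -= -3·R0 → [0,10,14,9]
  R3 -= 2·R0 → [0,-20,-36,-18]
  R2 -= -2·R1 → [0,0,4,1]
  R3 -= 4·R1 → [0,0,-16,-2]
  R3 -= -4·R2 → [0,0,0,2]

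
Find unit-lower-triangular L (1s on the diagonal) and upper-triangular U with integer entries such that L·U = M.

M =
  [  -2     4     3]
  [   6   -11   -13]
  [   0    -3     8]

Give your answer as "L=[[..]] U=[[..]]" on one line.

  row1 -= -3·row0 → [0,1,-4]
  row2 -= 0·row0 → [0,-3,8]
  row2 -= -3·row1 → [0,0,-4]

L=[[1,0,0],[-3,1,0],[0,-3,1]] U=[[-2,4,3],[0,1,-4],[0,0,-4]]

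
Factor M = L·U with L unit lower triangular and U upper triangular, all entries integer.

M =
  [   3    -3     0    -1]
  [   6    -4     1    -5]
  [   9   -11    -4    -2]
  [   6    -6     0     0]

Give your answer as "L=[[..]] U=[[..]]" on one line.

L=[[1,0,0,0],[2,1,0,0],[3,-1,1,0],[2,0,0,1]] U=[[3,-3,0,-1],[0,2,1,-3],[0,0,-3,-2],[0,0,0,2]]

  R1 -= 2·R0 → [0,2,1,-3]
  R2 -= 3·R0 → [0,-2,-4,1]
  R3 -= 2·R0 → [0,0,0,2]
  R2 -= -1·R1 → [0,0,-3,-2]
  R3 -= 0·R1 → [0,0,0,2]
  R3 -= 0·R2 → [0,0,0,2]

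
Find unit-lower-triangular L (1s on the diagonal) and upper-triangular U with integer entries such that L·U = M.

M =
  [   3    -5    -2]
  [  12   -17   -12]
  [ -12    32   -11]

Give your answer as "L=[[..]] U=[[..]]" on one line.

  R1 -= 4·R0 → [0,3,-4]
  R2 -= -4·R0 → [0,12,-19]
  R2 -= 4·R1 → [0,0,-3]

L=[[1,0,0],[4,1,0],[-4,4,1]] U=[[3,-5,-2],[0,3,-4],[0,0,-3]]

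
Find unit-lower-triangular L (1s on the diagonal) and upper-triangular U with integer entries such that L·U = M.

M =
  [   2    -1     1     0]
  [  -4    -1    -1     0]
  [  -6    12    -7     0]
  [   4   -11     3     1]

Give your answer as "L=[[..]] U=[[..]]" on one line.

  row1 -= -2·row0 → [0,-3,1,0]
  row2 -= -3·row0 → [0,9,-4,0]
  row3 -= 2·row0 → [0,-9,1,1]
  row2 -= -3·row1 → [0,0,-1,0]
  row3 -= 3·row1 → [0,0,-2,1]
  row3 -= 2·row2 → [0,0,0,1]

L=[[1,0,0,0],[-2,1,0,0],[-3,-3,1,0],[2,3,2,1]] U=[[2,-1,1,0],[0,-3,1,0],[0,0,-1,0],[0,0,0,1]]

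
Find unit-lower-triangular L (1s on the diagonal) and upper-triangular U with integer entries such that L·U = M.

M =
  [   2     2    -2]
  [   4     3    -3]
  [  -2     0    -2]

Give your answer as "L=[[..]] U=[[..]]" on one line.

  R1 -= 2·R0 → [0,-1,1]
  R2 -= -1·R0 → [0,2,-4]
  R2 -= -2·R1 → [0,0,-2]

L=[[1,0,0],[2,1,0],[-1,-2,1]] U=[[2,2,-2],[0,-1,1],[0,0,-2]]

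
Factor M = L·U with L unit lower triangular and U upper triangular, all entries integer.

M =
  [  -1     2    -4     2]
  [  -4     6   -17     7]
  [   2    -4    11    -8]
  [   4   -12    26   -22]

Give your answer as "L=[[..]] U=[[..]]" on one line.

L=[[1,0,0,0],[4,1,0,0],[-2,0,1,0],[-4,2,4,1]] U=[[-1,2,-4,2],[0,-2,-1,-1],[0,0,3,-4],[0,0,0,4]]

  row1 -= 4·row0 → [0,-2,-1,-1]
  row2 -= -2·row0 → [0,0,3,-4]
  row3 -= -4·row0 → [0,-4,10,-14]
  row2 -= 0·row1 → [0,0,3,-4]
  row3 -= 2·row1 → [0,0,12,-12]
  row3 -= 4·row2 → [0,0,0,4]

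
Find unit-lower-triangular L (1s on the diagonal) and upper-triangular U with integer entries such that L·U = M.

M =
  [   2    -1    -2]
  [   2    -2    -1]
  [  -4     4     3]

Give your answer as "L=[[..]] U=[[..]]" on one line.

L=[[1,0,0],[1,1,0],[-2,-2,1]] U=[[2,-1,-2],[0,-1,1],[0,0,1]]

  r1 -= 1·r0 → [0,-1,1]
  r2 -= -2·r0 → [0,2,-1]
  r2 -= -2·r1 → [0,0,1]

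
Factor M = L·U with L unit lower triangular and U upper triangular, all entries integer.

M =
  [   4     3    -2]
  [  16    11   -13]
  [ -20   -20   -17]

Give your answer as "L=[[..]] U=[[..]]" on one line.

L=[[1,0,0],[4,1,0],[-5,5,1]] U=[[4,3,-2],[0,-1,-5],[0,0,-2]]

  row1 -= 4·row0 → [0,-1,-5]
  row2 -= -5·row0 → [0,-5,-27]
  row2 -= 5·row1 → [0,0,-2]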